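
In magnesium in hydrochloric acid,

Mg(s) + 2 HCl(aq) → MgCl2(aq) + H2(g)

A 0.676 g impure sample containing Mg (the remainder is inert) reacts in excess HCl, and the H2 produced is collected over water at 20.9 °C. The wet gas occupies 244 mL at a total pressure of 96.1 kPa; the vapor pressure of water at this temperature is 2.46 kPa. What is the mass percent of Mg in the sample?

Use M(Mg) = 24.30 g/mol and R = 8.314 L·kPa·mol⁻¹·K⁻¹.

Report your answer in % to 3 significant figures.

P(H2) = 96.1 − 2.46 = 93.64 kPa
n(H2) = PV/RT = (93.64 × 0.2440) / (8.314 × 294.05) = 0.009346 mol
n(Mg) = (1/1) × 0.009346 = 0.009346 mol
m(Mg) = 0.009346 × 24.30 = 0.2271 g
%Mg = 0.2271 / 0.676 × 100 = 33.59%

33.6 %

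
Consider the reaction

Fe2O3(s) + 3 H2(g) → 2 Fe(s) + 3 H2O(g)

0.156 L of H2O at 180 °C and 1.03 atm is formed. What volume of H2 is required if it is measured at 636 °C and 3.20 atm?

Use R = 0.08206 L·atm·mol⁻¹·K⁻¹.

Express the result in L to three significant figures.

0.101 L

n(H2O) = PV/RT = (1.03 × 0.156) / (0.08206 × 453.15) = 0.004321 mol
n(H2) = (3/3) × 0.004321 = 0.004321 mol
V = nRT/P = 0.004321 × 0.08206 × 909.15 / 3.20 = 0.1007 L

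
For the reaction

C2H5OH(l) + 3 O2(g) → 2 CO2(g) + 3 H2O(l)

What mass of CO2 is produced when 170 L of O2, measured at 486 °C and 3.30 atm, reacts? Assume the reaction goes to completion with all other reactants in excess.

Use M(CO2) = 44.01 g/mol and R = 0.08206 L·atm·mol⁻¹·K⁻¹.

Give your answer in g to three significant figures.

n(O2) = PV/RT = (3.30 × 170) / (0.08206 × 759.15) = 9.005 mol
n(CO2) = (2/3) × 9.005 = 6.003 mol
m(CO2) = 6.003 × 44.01 = 264.2 g

264 g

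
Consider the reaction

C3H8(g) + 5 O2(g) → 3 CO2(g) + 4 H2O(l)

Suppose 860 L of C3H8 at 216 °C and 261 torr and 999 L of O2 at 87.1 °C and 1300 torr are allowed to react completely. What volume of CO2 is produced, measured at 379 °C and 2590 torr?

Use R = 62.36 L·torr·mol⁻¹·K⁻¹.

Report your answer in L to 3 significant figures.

n(C3H8) = PV/RT = (261 × 860) / (62.36 × 489.15) = 7.359 mol
n(O2) = PV/RT = (1300 × 999) / (62.36 × 360.25) = 57.81 mol
For 7.359 mol C3H8, stoichiometry requires (5/1) × 7.359 = 36.80 mol O2; 57.81 mol is available, so C3H8 is limiting.
n(CO2) = (3/1) × 7.359 = 22.08 mol
V(CO2) = nRT/P = 22.08 × 62.36 × 652.15 / 2590 = 346.7 L

347 L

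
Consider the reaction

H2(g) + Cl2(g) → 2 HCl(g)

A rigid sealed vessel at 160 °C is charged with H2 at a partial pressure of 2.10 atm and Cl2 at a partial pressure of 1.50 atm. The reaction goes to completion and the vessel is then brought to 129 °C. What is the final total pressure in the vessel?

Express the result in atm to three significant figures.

With V and T fixed, P_i ∝ n_i, so the mole ratios apply directly to partial pressures at 160 °C.
P(Cl2) required for 2.10 atm of H2 = (1/1) × 2.10 = 2.100 atm; available 1.50 atm, so Cl2 is limiting.
P(H2) remaining = 2.10 − (1/1) × 1.50 = 0.6000 atm
P(gaseous products) = (2)/1 × 1.50 = 3.000 atm
P_total at 160 °C = 0.6000 + 3.000 = 3.600 atm
Scaling to 129 °C: P = 3.600 × 402.15/433.15 = 3.342 atm

3.34 atm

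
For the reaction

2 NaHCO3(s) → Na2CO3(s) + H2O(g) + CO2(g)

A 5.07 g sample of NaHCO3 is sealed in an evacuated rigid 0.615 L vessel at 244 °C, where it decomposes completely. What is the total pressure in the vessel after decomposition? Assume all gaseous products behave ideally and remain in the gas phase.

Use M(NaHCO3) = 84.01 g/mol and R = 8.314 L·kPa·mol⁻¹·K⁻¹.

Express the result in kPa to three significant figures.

n(NaHCO3) = 5.07 / 84.01 = 0.06035 mol
n(gas produced) = (2/2) × 0.06035 = 0.06035 mol
P = nRT/V = 0.06035 × 8.314 × 517.15 / 0.615 = 421.9 kPa

422 kPa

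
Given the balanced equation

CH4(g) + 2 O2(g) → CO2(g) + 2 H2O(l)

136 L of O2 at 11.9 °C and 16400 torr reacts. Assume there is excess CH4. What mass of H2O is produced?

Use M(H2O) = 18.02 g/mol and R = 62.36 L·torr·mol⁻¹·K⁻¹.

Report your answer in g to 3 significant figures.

n(O2) = PV/RT = (16400 × 136) / (62.36 × 285.05) = 125.5 mol
n(H2O) = (2/2) × 125.5 = 125.5 mol
m(H2O) = 125.5 × 18.02 = 2262 g

2260 g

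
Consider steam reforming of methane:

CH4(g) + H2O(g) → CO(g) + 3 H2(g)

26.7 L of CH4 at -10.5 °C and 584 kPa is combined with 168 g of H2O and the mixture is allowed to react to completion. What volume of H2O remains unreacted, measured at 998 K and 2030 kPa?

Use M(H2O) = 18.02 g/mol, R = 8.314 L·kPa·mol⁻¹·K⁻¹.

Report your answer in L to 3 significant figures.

8.92 L

n(CH4) = PV/RT = (584 × 26.7) / (8.314 × 262.65) = 7.141 mol
n(H2O) = 168 / 18.02 = 9.323 mol
For 7.141 mol CH4, stoichiometry requires (1/1) × 7.141 = 7.141 mol H2O; 9.323 mol is available, so CH4 is limiting.
n(H2O) consumed = (1/1) × 7.141 = 7.141 mol; remaining = 9.323 − 7.141 = 2.182 mol
V(H2O) = nRT/P = 2.182 × 8.314 × 998 / 2030 = 8.919 L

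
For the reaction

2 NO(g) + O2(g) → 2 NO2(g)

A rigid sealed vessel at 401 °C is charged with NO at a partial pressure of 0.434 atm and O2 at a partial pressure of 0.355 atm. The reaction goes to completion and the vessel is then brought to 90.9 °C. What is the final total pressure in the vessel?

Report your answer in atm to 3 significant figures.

With V and T fixed, P_i ∝ n_i, so the mole ratios apply directly to partial pressures at 401 °C.
P(O2) required for 0.434 atm of NO = (1/2) × 0.434 = 0.2170 atm; available 0.355 atm, so NO is limiting.
P(O2) remaining = 0.355 − (1/2) × 0.434 = 0.1380 atm
P(gaseous products) = (2)/2 × 0.434 = 0.4340 atm
P_total at 401 °C = 0.1380 + 0.4340 = 0.5720 atm
Scaling to 90.9 °C: P = 0.5720 × 364.05/674.15 = 0.3089 atm

0.309 atm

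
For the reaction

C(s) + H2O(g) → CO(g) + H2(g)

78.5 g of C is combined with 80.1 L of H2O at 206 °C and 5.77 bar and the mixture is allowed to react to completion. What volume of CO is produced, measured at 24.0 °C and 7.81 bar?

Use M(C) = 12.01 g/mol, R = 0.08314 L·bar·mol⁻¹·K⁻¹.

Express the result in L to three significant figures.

20.7 L

n(C) = 78.5 / 12.01 = 6.536 mol
n(H2O) = PV/RT = (5.77 × 80.1) / (0.08314 × 479.15) = 11.60 mol
For 6.536 mol C, stoichiometry requires (1/1) × 6.536 = 6.536 mol H2O; 11.60 mol is available, so C is limiting.
n(CO) = (1/1) × 6.536 = 6.536 mol
V(CO) = nRT/P = 6.536 × 0.08314 × 297.15 / 7.81 = 20.68 L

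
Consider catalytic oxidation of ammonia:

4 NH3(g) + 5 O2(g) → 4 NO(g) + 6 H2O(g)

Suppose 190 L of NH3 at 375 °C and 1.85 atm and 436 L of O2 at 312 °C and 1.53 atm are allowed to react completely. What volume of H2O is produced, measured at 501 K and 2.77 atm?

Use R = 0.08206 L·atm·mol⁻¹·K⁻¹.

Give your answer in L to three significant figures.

147 L

n(NH3) = PV/RT = (1.85 × 190) / (0.08206 × 648.15) = 6.609 mol
n(O2) = PV/RT = (1.53 × 436) / (0.08206 × 585.15) = 13.89 mol
For 6.609 mol NH3, stoichiometry requires (5/4) × 6.609 = 8.261 mol O2; 13.89 mol is available, so NH3 is limiting.
n(H2O) = (6/4) × 6.609 = 9.913 mol
V(H2O) = nRT/P = 9.913 × 0.08206 × 501 / 2.77 = 147.1 L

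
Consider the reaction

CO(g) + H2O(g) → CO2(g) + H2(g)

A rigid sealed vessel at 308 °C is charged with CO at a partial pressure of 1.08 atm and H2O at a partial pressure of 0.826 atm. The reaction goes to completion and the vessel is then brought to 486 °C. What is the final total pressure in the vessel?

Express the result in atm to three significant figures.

Because the vessel is rigid and T is held at 308 °C, work the stoichiometry in partial pressures (P_i = n_iRT/V).
P(H2O) required for 1.08 atm of CO = (1/1) × 1.08 = 1.080 atm; available 0.826 atm, so H2O is limiting.
P(CO) remaining = 1.08 − (1/1) × 0.826 = 0.2540 atm
P(gaseous products) = (1+1)/1 × 0.826 = 1.652 atm
P_total at 308 °C = 0.2540 + 1.652 = 1.906 atm
Scaling to 486 °C: P = 1.906 × 759.15/581.15 = 2.490 atm

2.49 atm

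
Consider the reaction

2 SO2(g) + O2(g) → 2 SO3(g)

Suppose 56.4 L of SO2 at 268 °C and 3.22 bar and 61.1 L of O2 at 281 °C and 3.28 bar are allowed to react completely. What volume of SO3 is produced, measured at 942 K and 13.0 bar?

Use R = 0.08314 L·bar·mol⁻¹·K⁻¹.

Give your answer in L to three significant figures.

n(SO2) = PV/RT = (3.22 × 56.4) / (0.08314 × 541.15) = 4.037 mol
n(O2) = PV/RT = (3.28 × 61.1) / (0.08314 × 554.15) = 4.350 mol
For 4.037 mol SO2, stoichiometry requires (1/2) × 4.037 = 2.018 mol O2; 4.350 mol is available, so SO2 is limiting.
n(SO3) = (2/2) × 4.037 = 4.037 mol
V(SO3) = nRT/P = 4.037 × 0.08314 × 942 / 13.0 = 24.32 L

24.3 L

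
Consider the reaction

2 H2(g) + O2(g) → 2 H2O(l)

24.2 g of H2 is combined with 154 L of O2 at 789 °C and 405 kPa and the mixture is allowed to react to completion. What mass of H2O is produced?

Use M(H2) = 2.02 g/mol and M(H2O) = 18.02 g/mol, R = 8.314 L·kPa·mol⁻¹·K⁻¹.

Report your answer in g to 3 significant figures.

n(H2) = 24.2 / 2.02 = 11.98 mol
n(O2) = PV/RT = (405 × 154) / (8.314 × 1062.15) = 7.063 mol
For 11.98 mol H2, stoichiometry requires (1/2) × 11.98 = 5.990 mol O2; 7.063 mol is available, so H2 is limiting.
n(H2O) = (2/2) × 11.98 = 11.98 mol
m(H2O) = 11.98 × 18.02 = 215.9 g

216 g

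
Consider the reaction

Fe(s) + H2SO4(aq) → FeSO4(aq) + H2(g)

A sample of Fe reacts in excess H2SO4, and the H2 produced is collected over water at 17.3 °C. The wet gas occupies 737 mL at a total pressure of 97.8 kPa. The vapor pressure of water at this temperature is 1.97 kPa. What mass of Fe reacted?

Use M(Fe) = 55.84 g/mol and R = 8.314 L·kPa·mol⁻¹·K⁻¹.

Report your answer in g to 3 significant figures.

1.63 g

P(H2) = 97.8 − 1.97 = 95.83 kPa
n(H2) = PV/RT = (95.83 × 0.7370) / (8.314 × 290.45) = 0.02925 mol
n(Fe) = (1/1) × 0.02925 = 0.02925 mol
m(Fe) = 0.02925 × 55.84 = 1.633 g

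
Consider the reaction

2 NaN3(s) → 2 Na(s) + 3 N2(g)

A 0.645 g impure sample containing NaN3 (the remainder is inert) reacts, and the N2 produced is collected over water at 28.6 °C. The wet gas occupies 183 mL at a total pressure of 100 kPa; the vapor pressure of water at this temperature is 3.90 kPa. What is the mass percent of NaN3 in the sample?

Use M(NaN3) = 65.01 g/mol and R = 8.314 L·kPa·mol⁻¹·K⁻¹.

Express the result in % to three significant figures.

47.1 %

P(N2) = 100 − 3.90 = 96.10 kPa
n(N2) = PV/RT = (96.10 × 0.1830) / (8.314 × 301.75) = 0.007010 mol
n(NaN3) = (2/3) × 0.007010 = 0.004673 mol
m(NaN3) = 0.004673 × 65.01 = 0.3038 g
%NaN3 = 0.3038 / 0.645 × 100 = 47.10%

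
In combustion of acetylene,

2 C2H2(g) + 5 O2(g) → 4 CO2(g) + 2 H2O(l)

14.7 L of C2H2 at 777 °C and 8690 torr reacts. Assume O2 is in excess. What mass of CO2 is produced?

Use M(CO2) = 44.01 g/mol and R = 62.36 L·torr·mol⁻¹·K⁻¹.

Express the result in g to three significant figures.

172 g

n(C2H2) = PV/RT = (8690 × 14.7) / (62.36 × 1050.15) = 1.951 mol
n(CO2) = (4/2) × 1.951 = 3.902 mol
m(CO2) = 3.902 × 44.01 = 171.7 g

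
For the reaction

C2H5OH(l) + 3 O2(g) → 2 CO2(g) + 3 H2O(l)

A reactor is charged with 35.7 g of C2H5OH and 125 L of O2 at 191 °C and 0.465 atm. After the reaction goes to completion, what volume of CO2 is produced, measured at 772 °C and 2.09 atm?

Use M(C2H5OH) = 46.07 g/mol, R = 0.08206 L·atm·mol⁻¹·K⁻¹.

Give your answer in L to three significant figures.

n(C2H5OH) = 35.7 / 46.07 = 0.7749 mol
n(O2) = PV/RT = (0.465 × 125) / (0.08206 × 464.15) = 1.526 mol
For 0.7749 mol C2H5OH, stoichiometry requires (3/1) × 0.7749 = 2.325 mol O2; 1.526 mol is available, so O2 is limiting.
n(CO2) = (2/3) × 1.526 = 1.017 mol
V(CO2) = nRT/P = 1.017 × 0.08206 × 1045.15 / 2.09 = 41.73 L

41.7 L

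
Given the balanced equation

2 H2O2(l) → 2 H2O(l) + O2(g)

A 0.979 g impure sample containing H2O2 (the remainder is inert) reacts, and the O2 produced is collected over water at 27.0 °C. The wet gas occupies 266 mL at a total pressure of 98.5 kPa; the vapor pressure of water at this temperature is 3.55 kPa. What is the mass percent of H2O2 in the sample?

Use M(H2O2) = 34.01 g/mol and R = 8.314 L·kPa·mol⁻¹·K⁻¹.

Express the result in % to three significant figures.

P(O2) = 98.5 − 3.55 = 94.95 kPa
n(O2) = PV/RT = (94.95 × 0.2660) / (8.314 × 300.15) = 0.01012 mol
n(H2O2) = (2/1) × 0.01012 = 0.02024 mol
m(H2O2) = 0.02024 × 34.01 = 0.6884 g
%H2O2 = 0.6884 / 0.979 × 100 = 70.32%

70.3 %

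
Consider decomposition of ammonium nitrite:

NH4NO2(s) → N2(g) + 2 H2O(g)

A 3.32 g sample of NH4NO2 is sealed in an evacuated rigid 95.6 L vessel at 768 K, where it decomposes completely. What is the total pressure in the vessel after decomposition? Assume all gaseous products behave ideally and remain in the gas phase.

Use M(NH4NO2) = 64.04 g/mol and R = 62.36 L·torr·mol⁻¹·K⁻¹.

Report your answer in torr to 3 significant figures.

77.9 torr

n(NH4NO2) = 3.32 / 64.04 = 0.05184 mol
n(gas produced) = (3/1) × 0.05184 = 0.1555 mol
P = nRT/V = 0.1555 × 62.36 × 768 / 95.6 = 77.90 torr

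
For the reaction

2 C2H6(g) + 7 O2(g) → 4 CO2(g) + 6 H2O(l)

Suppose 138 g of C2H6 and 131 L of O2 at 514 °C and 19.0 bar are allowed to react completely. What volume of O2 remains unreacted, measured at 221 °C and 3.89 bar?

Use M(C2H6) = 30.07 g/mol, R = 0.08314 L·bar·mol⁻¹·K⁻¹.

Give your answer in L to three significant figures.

n(C2H6) = 138 / 30.07 = 4.589 mol
n(O2) = PV/RT = (19.0 × 131) / (0.08314 × 787.15) = 38.03 mol
For 4.589 mol C2H6, stoichiometry requires (7/2) × 4.589 = 16.06 mol O2; 38.03 mol is available, so C2H6 is limiting.
n(O2) consumed = (7/2) × 4.589 = 16.06 mol; remaining = 38.03 − 16.06 = 21.97 mol
V(O2) = nRT/P = 21.97 × 0.08314 × 494.15 / 3.89 = 232.0 L

232 L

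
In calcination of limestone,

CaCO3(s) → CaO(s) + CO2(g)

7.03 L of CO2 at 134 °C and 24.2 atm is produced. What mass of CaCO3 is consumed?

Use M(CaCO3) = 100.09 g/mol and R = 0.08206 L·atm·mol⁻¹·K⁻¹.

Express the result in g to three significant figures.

n(CO2) = PV/RT = (24.2 × 7.03) / (0.08206 × 407.15) = 5.092 mol
n(CaCO3) = (1/1) × 5.092 = 5.092 mol
m(CaCO3) = 5.092 × 100.09 = 509.7 g

510 g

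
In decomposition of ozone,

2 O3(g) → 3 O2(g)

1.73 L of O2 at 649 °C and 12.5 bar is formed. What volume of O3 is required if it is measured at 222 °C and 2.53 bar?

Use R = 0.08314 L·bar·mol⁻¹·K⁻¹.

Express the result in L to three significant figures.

3.06 L

n(O2) = PV/RT = (12.5 × 1.73) / (0.08314 × 922.15) = 0.2821 mol
n(O3) = (2/3) × 0.2821 = 0.1881 mol
V = nRT/P = 0.1881 × 0.08314 × 495.15 / 2.53 = 3.061 L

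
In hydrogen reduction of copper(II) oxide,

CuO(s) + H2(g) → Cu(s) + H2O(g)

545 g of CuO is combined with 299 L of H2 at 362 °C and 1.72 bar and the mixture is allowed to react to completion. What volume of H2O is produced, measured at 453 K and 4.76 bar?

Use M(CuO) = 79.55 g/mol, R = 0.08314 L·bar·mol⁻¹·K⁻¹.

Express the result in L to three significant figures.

n(CuO) = 545 / 79.55 = 6.851 mol
n(H2) = PV/RT = (1.72 × 299) / (0.08314 × 635.15) = 9.739 mol
For 6.851 mol CuO, stoichiometry requires (1/1) × 6.851 = 6.851 mol H2; 9.739 mol is available, so CuO is limiting.
n(H2O) = (1/1) × 6.851 = 6.851 mol
V(H2O) = nRT/P = 6.851 × 0.08314 × 453 / 4.76 = 54.21 L

54.2 L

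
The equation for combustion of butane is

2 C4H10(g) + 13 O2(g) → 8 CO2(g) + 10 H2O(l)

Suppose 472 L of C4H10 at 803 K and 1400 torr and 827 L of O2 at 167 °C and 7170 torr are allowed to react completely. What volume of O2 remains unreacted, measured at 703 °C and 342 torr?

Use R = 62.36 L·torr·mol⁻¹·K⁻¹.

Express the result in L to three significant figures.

23200 L

n(C4H10) = PV/RT = (1400 × 472) / (62.36 × 803) = 13.20 mol
n(O2) = PV/RT = (7170 × 827) / (62.36 × 440.15) = 216.0 mol
For 13.20 mol C4H10, stoichiometry requires (13/2) × 13.20 = 85.80 mol O2; 216.0 mol is available, so C4H10 is limiting.
n(O2) consumed = (13/2) × 13.20 = 85.80 mol; remaining = 216.0 − 85.80 = 130.2 mol
V(O2) = nRT/P = 130.2 × 62.36 × 976.15 / 342 = 23170 L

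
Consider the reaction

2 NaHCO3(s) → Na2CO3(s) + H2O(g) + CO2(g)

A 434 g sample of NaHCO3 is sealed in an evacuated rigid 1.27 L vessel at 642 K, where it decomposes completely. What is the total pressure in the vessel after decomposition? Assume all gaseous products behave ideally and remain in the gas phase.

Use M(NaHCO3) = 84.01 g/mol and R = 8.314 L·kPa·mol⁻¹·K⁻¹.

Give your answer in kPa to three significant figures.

21700 kPa

n(NaHCO3) = 434 / 84.01 = 5.166 mol
n(gas produced) = (2/2) × 5.166 = 5.166 mol
P = nRT/V = 5.166 × 8.314 × 642 / 1.27 = 21710 kPa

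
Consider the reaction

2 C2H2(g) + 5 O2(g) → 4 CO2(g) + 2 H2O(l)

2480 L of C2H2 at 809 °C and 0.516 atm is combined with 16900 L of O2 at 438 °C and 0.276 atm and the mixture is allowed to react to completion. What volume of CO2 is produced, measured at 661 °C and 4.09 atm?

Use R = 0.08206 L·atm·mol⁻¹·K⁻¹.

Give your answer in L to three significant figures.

540 L

n(C2H2) = PV/RT = (0.516 × 2480) / (0.08206 × 1082.15) = 14.41 mol
n(O2) = PV/RT = (0.276 × 16900) / (0.08206 × 711.15) = 79.93 mol
For 14.41 mol C2H2, stoichiometry requires (5/2) × 14.41 = 36.02 mol O2; 79.93 mol is available, so C2H2 is limiting.
n(CO2) = (4/2) × 14.41 = 28.82 mol
V(CO2) = nRT/P = 28.82 × 0.08206 × 934.15 / 4.09 = 540.2 L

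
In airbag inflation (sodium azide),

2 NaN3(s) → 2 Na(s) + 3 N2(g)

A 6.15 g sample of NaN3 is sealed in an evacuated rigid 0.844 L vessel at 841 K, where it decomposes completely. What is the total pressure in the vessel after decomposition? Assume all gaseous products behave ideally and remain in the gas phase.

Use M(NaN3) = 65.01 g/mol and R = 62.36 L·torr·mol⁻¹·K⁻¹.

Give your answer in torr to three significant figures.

8820 torr

n(NaN3) = 6.15 / 65.01 = 0.09460 mol
n(gas produced) = (3/2) × 0.09460 = 0.1419 mol
P = nRT/V = 0.1419 × 62.36 × 841 / 0.844 = 8817 torr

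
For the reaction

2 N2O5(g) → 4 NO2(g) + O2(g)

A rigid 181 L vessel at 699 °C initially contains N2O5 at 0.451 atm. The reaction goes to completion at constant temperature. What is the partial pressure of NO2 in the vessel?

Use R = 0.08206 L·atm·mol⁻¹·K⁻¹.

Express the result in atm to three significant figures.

0.902 atm

n(N2O5)₀ = PV/RT = (0.451 × 181) / (0.08206 × 972.15) = 1.023 mol
n(NO2) = (4/2) × 1.023 = 2.046 mol
P(NO2) = nRT/V = 2.046 × 0.08206 × 972.15 / 181 = 0.9018 atm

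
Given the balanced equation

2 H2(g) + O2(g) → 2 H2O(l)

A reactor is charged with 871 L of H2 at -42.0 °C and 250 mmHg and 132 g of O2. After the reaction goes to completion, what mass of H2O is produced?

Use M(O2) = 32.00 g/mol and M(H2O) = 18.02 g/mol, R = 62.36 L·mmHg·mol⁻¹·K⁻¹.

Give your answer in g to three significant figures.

149 g

n(H2) = PV/RT = (250 × 871) / (62.36 × 231.15) = 15.11 mol
n(O2) = 132 / 32.00 = 4.125 mol
For 15.11 mol H2, stoichiometry requires (1/2) × 15.11 = 7.555 mol O2; 4.125 mol is available, so O2 is limiting.
n(H2O) = (2/1) × 4.125 = 8.250 mol
m(H2O) = 8.250 × 18.02 = 148.7 g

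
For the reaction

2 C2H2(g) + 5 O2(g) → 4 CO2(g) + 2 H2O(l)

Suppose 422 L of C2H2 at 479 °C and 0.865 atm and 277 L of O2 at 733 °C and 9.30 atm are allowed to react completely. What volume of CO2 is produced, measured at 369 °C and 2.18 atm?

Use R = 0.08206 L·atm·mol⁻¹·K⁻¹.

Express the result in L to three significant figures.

286 L

n(C2H2) = PV/RT = (0.865 × 422) / (0.08206 × 752.15) = 5.914 mol
n(O2) = PV/RT = (9.30 × 277) / (0.08206 × 1006.15) = 31.20 mol
For 5.914 mol C2H2, stoichiometry requires (5/2) × 5.914 = 14.79 mol O2; 31.20 mol is available, so C2H2 is limiting.
n(CO2) = (4/2) × 5.914 = 11.83 mol
V(CO2) = nRT/P = 11.83 × 0.08206 × 642.15 / 2.18 = 286.0 L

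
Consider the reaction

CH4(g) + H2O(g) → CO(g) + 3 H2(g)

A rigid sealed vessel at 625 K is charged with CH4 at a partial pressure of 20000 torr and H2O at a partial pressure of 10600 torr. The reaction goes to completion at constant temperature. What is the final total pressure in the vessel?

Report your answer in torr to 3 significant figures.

51800 torr

With V and T fixed, P_i ∝ n_i, so the mole ratios apply directly to partial pressures at 625 K.
P(H2O) required for 20000 torr of CH4 = (1/1) × 20000 = 20000 torr; available 10600 torr, so H2O is limiting.
P(CH4) remaining = 20000 − (1/1) × 10600 = 9400 torr
P(gaseous products) = (1+3)/1 × 10600 = 42400 torr
P_total at 625 K = 9400 + 42400 = 51800 torr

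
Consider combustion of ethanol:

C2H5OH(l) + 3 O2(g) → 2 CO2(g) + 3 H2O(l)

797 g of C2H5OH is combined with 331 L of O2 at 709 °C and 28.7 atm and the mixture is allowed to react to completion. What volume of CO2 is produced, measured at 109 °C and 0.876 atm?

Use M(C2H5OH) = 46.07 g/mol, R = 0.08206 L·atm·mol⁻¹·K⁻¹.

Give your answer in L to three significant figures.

1240 L

n(C2H5OH) = 797 / 46.07 = 17.30 mol
n(O2) = PV/RT = (28.7 × 331) / (0.08206 × 982.15) = 117.9 mol
For 17.30 mol C2H5OH, stoichiometry requires (3/1) × 17.30 = 51.90 mol O2; 117.9 mol is available, so C2H5OH is limiting.
n(CO2) = (2/1) × 17.30 = 34.60 mol
V(CO2) = nRT/P = 34.60 × 0.08206 × 382.15 / 0.876 = 1239 L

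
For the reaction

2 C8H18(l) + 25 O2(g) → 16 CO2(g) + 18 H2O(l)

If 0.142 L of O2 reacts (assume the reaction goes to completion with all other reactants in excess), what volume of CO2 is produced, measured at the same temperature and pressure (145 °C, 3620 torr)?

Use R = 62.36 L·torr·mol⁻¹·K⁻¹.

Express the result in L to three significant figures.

0.0909 L

At constant T and P, gas volumes are in the mole ratio: V(CO2) = (16/25) × 0.142 = 0.09088 L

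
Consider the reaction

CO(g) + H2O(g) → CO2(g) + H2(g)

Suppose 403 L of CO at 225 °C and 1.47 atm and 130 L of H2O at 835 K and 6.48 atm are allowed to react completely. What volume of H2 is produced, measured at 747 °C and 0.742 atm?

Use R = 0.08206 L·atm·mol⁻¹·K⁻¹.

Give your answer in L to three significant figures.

n(CO) = PV/RT = (1.47 × 403) / (0.08206 × 498.15) = 14.49 mol
n(H2O) = PV/RT = (6.48 × 130) / (0.08206 × 835) = 12.29 mol
For 14.49 mol CO, stoichiometry requires (1/1) × 14.49 = 14.49 mol H2O; 12.29 mol is available, so H2O is limiting.
n(H2) = (1/1) × 12.29 = 12.29 mol
V(H2) = nRT/P = 12.29 × 0.08206 × 1020.15 / 0.742 = 1387 L

1390 L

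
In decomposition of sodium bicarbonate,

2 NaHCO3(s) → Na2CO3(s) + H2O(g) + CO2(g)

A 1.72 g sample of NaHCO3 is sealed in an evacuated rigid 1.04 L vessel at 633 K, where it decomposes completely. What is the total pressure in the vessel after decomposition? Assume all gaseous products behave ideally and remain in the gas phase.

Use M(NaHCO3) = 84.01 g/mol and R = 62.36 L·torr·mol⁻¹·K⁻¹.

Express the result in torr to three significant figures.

777 torr

n(NaHCO3) = 1.72 / 84.01 = 0.02047 mol
n(gas produced) = (2/2) × 0.02047 = 0.02047 mol
P = nRT/V = 0.02047 × 62.36 × 633 / 1.04 = 777.0 torr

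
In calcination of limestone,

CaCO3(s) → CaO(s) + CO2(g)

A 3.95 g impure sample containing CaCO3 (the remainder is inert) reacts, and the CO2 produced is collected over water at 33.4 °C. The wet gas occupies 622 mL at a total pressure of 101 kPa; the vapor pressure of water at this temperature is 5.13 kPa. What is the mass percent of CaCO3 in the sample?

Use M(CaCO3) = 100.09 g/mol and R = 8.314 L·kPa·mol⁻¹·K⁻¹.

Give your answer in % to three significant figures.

59.3 %

P(CO2) = 101 − 5.13 = 95.87 kPa
n(CO2) = PV/RT = (95.87 × 0.6220) / (8.314 × 306.55) = 0.02340 mol
n(CaCO3) = (1/1) × 0.02340 = 0.02340 mol
m(CaCO3) = 0.02340 × 100.09 = 2.342 g
%CaCO3 = 2.342 / 3.95 × 100 = 59.29%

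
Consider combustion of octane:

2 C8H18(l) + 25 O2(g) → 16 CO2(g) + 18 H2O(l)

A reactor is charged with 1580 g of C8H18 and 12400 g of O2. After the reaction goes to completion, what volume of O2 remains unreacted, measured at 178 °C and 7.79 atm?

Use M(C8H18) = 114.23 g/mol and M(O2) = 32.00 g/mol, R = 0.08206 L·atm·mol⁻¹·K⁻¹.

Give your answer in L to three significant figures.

n(C8H18) = 1580 / 114.23 = 13.83 mol
n(O2) = 12400 / 32.00 = 387.5 mol
For 13.83 mol C8H18, stoichiometry requires (25/2) × 13.83 = 172.9 mol O2; 387.5 mol is available, so C8H18 is limiting.
n(O2) consumed = (25/2) × 13.83 = 172.9 mol; remaining = 387.5 − 172.9 = 214.6 mol
V(O2) = nRT/P = 214.6 × 0.08206 × 451.15 / 7.79 = 1020 L

1020 L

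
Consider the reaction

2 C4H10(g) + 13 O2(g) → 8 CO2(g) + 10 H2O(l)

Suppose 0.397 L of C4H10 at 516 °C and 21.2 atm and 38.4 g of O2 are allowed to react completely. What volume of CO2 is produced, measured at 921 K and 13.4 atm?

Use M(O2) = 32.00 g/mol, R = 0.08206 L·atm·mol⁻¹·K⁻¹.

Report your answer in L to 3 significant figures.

n(C4H10) = PV/RT = (21.2 × 0.397) / (0.08206 × 789.15) = 0.1300 mol
n(O2) = 38.4 / 32.00 = 1.200 mol
For 0.1300 mol C4H10, stoichiometry requires (13/2) × 0.1300 = 0.8450 mol O2; 1.200 mol is available, so C4H10 is limiting.
n(CO2) = (8/2) × 0.1300 = 0.5200 mol
V(CO2) = nRT/P = 0.5200 × 0.08206 × 921 / 13.4 = 2.933 L

2.93 L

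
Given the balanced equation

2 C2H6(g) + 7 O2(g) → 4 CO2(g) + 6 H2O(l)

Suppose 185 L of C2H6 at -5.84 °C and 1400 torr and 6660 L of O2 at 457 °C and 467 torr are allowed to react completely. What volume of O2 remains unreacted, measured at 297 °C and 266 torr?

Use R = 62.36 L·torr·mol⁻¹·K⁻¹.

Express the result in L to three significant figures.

n(C2H6) = PV/RT = (1400 × 185) / (62.36 × 267.31) = 15.54 mol
n(O2) = PV/RT = (467 × 6660) / (62.36 × 730.15) = 68.31 mol
For 15.54 mol C2H6, stoichiometry requires (7/2) × 15.54 = 54.39 mol O2; 68.31 mol is available, so C2H6 is limiting.
n(O2) consumed = (7/2) × 15.54 = 54.39 mol; remaining = 68.31 − 54.39 = 13.92 mol
V(O2) = nRT/P = 13.92 × 62.36 × 570.15 / 266 = 1861 L

1860 L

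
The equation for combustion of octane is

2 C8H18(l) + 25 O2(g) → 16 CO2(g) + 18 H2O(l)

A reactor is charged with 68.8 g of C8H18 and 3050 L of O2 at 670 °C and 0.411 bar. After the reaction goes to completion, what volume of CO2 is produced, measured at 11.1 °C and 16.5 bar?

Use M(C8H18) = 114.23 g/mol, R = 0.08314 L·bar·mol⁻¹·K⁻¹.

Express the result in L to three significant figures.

6.90 L

n(C8H18) = 68.8 / 114.23 = 0.6023 mol
n(O2) = PV/RT = (0.411 × 3050) / (0.08314 × 943.15) = 15.99 mol
For 0.6023 mol C8H18, stoichiometry requires (25/2) × 0.6023 = 7.529 mol O2; 15.99 mol is available, so C8H18 is limiting.
n(CO2) = (16/2) × 0.6023 = 4.818 mol
V(CO2) = nRT/P = 4.818 × 0.08314 × 284.25 / 16.5 = 6.901 L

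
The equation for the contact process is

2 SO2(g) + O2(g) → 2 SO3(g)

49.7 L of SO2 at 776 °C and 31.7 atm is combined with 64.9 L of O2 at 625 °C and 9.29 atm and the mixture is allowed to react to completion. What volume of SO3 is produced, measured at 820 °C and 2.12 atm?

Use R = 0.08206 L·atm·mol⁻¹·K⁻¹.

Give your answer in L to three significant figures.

692 L

n(SO2) = PV/RT = (31.7 × 49.7) / (0.08206 × 1049.15) = 18.30 mol
n(O2) = PV/RT = (9.29 × 64.9) / (0.08206 × 898.15) = 8.181 mol
For 18.30 mol SO2, stoichiometry requires (1/2) × 18.30 = 9.150 mol O2; 8.181 mol is available, so O2 is limiting.
n(SO3) = (2/1) × 8.181 = 16.36 mol
V(SO3) = nRT/P = 16.36 × 0.08206 × 1093.15 / 2.12 = 692.2 L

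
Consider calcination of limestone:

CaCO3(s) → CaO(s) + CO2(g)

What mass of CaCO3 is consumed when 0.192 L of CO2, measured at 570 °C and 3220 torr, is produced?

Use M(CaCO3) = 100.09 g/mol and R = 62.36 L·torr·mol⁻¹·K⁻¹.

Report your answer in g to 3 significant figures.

1.18 g

n(CO2) = PV/RT = (3220 × 0.192) / (62.36 × 843.15) = 0.01176 mol
n(CaCO3) = (1/1) × 0.01176 = 0.01176 mol
m(CaCO3) = 0.01176 × 100.09 = 1.177 g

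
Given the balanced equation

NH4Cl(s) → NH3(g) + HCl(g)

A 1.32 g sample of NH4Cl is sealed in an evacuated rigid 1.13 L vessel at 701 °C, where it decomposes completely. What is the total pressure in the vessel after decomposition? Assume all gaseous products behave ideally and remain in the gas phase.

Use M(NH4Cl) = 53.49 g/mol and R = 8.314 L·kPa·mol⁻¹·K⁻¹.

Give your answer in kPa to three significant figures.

354 kPa

n(NH4Cl) = 1.32 / 53.49 = 0.02468 mol
n(gas produced) = (2/1) × 0.02468 = 0.04936 mol
P = nRT/V = 0.04936 × 8.314 × 974.15 / 1.13 = 353.8 kPa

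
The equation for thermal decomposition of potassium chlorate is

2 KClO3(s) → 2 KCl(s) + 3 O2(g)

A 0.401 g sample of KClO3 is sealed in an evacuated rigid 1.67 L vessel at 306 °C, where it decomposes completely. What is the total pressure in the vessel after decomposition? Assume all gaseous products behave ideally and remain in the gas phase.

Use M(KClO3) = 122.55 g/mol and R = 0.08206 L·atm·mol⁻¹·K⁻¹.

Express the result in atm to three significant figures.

n(KClO3) = 0.401 / 122.55 = 0.003272 mol
n(gas produced) = (3/2) × 0.003272 = 0.004908 mol
P = nRT/V = 0.004908 × 0.08206 × 579.15 / 1.67 = 0.1397 atm

0.140 atm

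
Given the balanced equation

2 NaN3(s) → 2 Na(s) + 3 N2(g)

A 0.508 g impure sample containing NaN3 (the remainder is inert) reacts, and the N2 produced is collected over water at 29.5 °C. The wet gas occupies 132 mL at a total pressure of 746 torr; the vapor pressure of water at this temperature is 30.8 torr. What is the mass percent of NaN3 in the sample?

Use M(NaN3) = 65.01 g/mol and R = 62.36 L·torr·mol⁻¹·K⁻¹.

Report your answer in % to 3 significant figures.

P(N2) = 746 − 30.8 = 715.2 torr
n(N2) = PV/RT = (715.2 × 0.1320) / (62.36 × 302.65) = 0.005002 mol
n(NaN3) = (2/3) × 0.005002 = 0.003335 mol
m(NaN3) = 0.003335 × 65.01 = 0.2168 g
%NaN3 = 0.2168 / 0.508 × 100 = 42.68%

42.7 %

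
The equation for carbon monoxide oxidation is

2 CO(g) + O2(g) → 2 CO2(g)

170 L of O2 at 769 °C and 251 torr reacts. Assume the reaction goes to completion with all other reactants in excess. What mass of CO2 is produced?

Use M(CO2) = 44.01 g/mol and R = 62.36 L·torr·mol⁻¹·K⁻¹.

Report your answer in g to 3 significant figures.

n(O2) = PV/RT = (251 × 170) / (62.36 × 1042.15) = 0.6566 mol
n(CO2) = (2/1) × 0.6566 = 1.313 mol
m(CO2) = 1.313 × 44.01 = 57.79 g

57.8 g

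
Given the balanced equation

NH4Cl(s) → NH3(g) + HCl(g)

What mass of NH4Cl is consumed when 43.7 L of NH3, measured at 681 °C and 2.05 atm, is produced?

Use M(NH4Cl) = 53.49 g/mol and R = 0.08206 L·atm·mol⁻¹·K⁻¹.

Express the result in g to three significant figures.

61.2 g

n(NH3) = PV/RT = (2.05 × 43.7) / (0.08206 × 954.15) = 1.144 mol
n(NH4Cl) = (1/1) × 1.144 = 1.144 mol
m(NH4Cl) = 1.144 × 53.49 = 61.19 g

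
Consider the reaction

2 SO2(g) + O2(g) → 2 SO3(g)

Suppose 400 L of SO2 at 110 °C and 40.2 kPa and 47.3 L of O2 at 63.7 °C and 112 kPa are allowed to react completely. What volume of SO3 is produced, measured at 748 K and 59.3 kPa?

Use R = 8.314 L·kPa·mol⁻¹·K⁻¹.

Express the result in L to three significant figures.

n(SO2) = PV/RT = (40.2 × 400) / (8.314 × 383.15) = 5.048 mol
n(O2) = PV/RT = (112 × 47.3) / (8.314 × 336.85) = 1.892 mol
For 5.048 mol SO2, stoichiometry requires (1/2) × 5.048 = 2.524 mol O2; 1.892 mol is available, so O2 is limiting.
n(SO3) = (2/1) × 1.892 = 3.784 mol
V(SO3) = nRT/P = 3.784 × 8.314 × 748 / 59.3 = 396.8 L

397 L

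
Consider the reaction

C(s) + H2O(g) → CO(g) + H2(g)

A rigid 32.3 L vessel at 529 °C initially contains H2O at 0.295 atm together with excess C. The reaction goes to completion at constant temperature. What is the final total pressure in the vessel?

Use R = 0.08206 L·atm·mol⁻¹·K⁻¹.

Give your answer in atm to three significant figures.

Since T and V are fixed, P_final/P_initial = n_final/n_initial = 2/1.
P_final = (2/1) × 0.295 = 0.5900 atm

0.590 atm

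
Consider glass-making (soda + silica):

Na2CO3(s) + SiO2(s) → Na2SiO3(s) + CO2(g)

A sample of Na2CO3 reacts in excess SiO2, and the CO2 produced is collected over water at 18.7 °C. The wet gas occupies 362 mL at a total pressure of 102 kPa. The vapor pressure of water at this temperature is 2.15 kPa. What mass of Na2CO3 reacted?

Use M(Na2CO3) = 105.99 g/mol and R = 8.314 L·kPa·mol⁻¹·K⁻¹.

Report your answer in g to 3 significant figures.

P(CO2) = 102 − 2.15 = 99.85 kPa
n(CO2) = PV/RT = (99.85 × 0.3620) / (8.314 × 291.85) = 0.01490 mol
n(Na2CO3) = (1/1) × 0.01490 = 0.01490 mol
m(Na2CO3) = 0.01490 × 105.99 = 1.579 g

1.58 g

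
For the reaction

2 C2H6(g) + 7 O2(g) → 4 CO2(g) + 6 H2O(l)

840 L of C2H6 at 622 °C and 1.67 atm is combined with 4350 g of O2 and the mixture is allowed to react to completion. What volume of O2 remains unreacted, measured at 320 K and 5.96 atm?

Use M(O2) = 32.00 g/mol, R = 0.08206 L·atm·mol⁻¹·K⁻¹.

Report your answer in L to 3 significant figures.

n(C2H6) = PV/RT = (1.67 × 840) / (0.08206 × 895.15) = 19.10 mol
n(O2) = 4350 / 32.00 = 135.9 mol
For 19.10 mol C2H6, stoichiometry requires (7/2) × 19.10 = 66.85 mol O2; 135.9 mol is available, so C2H6 is limiting.
n(O2) consumed = (7/2) × 19.10 = 66.85 mol; remaining = 135.9 − 66.85 = 69.05 mol
V(O2) = nRT/P = 69.05 × 0.08206 × 320 / 5.96 = 304.2 L

304 L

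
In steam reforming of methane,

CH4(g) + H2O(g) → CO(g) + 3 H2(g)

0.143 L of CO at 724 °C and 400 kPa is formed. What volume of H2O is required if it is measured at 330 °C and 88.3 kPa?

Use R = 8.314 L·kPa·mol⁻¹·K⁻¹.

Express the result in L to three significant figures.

0.392 L

n(CO) = PV/RT = (400 × 0.143) / (8.314 × 997.15) = 0.006900 mol
n(H2O) = (1/1) × 0.006900 = 0.006900 mol
V = nRT/P = 0.006900 × 8.314 × 603.15 / 88.3 = 0.3919 L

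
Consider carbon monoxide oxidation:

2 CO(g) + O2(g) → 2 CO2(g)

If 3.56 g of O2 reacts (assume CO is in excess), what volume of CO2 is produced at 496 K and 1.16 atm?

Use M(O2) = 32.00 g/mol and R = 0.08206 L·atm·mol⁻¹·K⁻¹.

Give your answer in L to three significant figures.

7.81 L

n(O2) = 3.560 / 32.00 = 0.1113 mol
n(CO2) = (2/1) × 0.1113 = 0.2226 mol
V = nRT/P = 0.2226 × 0.08206 × 496 / 1.16 = 7.811 L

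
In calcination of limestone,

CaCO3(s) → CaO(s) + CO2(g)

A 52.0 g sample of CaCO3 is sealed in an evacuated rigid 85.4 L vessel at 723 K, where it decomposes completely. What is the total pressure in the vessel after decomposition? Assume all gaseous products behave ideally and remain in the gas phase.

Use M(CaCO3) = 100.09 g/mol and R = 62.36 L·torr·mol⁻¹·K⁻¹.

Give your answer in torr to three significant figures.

274 torr

n(CaCO3) = 52.0 / 100.09 = 0.5195 mol
n(gas produced) = (1/1) × 0.5195 = 0.5195 mol
P = nRT/V = 0.5195 × 62.36 × 723 / 85.4 = 274.3 torr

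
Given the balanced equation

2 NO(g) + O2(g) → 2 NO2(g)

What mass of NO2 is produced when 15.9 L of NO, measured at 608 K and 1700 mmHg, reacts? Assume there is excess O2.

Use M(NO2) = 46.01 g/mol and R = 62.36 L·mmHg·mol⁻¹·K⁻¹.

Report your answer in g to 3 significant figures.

32.8 g

n(NO) = PV/RT = (1700 × 15.9) / (62.36 × 608) = 0.7129 mol
n(NO2) = (2/2) × 0.7129 = 0.7129 mol
m(NO2) = 0.7129 × 46.01 = 32.80 g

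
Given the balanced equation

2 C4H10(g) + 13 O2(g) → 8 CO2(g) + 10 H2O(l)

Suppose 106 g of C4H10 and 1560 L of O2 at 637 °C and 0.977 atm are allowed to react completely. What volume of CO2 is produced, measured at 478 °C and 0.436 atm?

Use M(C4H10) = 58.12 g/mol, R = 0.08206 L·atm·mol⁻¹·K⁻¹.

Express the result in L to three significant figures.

n(C4H10) = 106 / 58.12 = 1.824 mol
n(O2) = PV/RT = (0.977 × 1560) / (0.08206 × 910.15) = 20.41 mol
For 1.824 mol C4H10, stoichiometry requires (13/2) × 1.824 = 11.86 mol O2; 20.41 mol is available, so C4H10 is limiting.
n(CO2) = (8/2) × 1.824 = 7.296 mol
V(CO2) = nRT/P = 7.296 × 0.08206 × 751.15 / 0.436 = 1031 L

1030 L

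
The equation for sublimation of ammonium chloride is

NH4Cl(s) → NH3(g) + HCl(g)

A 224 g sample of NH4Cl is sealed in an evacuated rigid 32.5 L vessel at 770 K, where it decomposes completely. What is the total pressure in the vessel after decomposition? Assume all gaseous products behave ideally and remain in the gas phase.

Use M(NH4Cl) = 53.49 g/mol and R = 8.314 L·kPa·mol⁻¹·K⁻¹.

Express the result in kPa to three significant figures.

1650 kPa

n(NH4Cl) = 224 / 53.49 = 4.188 mol
n(gas produced) = (2/1) × 4.188 = 8.376 mol
P = nRT/V = 8.376 × 8.314 × 770 / 32.5 = 1650 kPa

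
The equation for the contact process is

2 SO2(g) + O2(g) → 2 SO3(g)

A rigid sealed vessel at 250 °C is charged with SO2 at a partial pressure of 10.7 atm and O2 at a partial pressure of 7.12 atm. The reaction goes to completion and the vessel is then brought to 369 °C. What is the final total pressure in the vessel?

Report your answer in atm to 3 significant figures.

At constant V, partial pressures at 250 °C are proportional to moles, so apply stoichiometry directly to pressures.
P(O2) required for 10.7 atm of SO2 = (1/2) × 10.7 = 5.350 atm; available 7.12 atm, so SO2 is limiting.
P(O2) remaining = 7.12 − (1/2) × 10.7 = 1.770 atm
P(gaseous products) = (2)/2 × 10.7 = 10.70 atm
P_total at 250 °C = 1.770 + 10.70 = 12.47 atm
Scaling to 369 °C: P = 12.47 × 642.15/523.15 = 15.31 atm

15.3 atm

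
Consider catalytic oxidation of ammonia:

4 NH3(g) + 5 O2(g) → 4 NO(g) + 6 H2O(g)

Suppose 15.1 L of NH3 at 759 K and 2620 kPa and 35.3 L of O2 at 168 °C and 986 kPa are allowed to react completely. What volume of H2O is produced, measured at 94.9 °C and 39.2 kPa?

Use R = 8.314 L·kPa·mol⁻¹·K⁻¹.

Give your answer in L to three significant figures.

734 L

n(NH3) = PV/RT = (2620 × 15.1) / (8.314 × 759) = 6.269 mol
n(O2) = PV/RT = (986 × 35.3) / (8.314 × 441.15) = 9.490 mol
For 6.269 mol NH3, stoichiometry requires (5/4) × 6.269 = 7.836 mol O2; 9.490 mol is available, so NH3 is limiting.
n(H2O) = (6/4) × 6.269 = 9.404 mol
V(H2O) = nRT/P = 9.404 × 8.314 × 368.05 / 39.2 = 734.1 L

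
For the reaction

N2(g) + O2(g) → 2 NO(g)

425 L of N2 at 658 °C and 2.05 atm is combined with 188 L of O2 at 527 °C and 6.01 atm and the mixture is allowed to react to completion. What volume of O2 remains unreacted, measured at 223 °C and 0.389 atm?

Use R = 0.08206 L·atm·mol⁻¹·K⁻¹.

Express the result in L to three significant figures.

n(N2) = PV/RT = (2.05 × 425) / (0.08206 × 931.15) = 11.40 mol
n(O2) = PV/RT = (6.01 × 188) / (0.08206 × 800.15) = 17.21 mol
For 11.40 mol N2, stoichiometry requires (1/1) × 11.40 = 11.40 mol O2; 17.21 mol is available, so N2 is limiting.
n(O2) consumed = (1/1) × 11.40 = 11.40 mol; remaining = 17.21 − 11.40 = 5.810 mol
V(O2) = nRT/P = 5.810 × 0.08206 × 496.15 / 0.389 = 608.1 L

608 L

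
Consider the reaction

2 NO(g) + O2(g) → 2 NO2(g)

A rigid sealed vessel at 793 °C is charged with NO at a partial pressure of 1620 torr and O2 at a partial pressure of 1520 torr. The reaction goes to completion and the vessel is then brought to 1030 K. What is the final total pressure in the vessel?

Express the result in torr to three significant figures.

2250 torr

With V and T fixed, P_i ∝ n_i, so the mole ratios apply directly to partial pressures at 793 °C.
P(O2) required for 1620 torr of NO = (1/2) × 1620 = 810.0 torr; available 1520 torr, so NO is limiting.
P(O2) remaining = 1520 − (1/2) × 1620 = 710.0 torr
P(gaseous products) = (2)/2 × 1620 = 1620 torr
P_total at 793 °C = 710.0 + 1620 = 2330 torr
Scaling to 1030 K: P = 2330 × 1030/1066.15 = 2251 torr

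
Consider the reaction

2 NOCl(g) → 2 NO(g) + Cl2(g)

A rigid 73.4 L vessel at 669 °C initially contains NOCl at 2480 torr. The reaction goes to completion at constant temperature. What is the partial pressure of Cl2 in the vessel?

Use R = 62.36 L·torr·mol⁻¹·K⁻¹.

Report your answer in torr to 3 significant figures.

n(NOCl)₀ = PV/RT = (2480 × 73.4) / (62.36 × 942.15) = 3.098 mol
n(Cl2) = (1/2) × 3.098 = 1.549 mol
P(Cl2) = nRT/V = 1.549 × 62.36 × 942.15 / 73.4 = 1240 torr

1240 torr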